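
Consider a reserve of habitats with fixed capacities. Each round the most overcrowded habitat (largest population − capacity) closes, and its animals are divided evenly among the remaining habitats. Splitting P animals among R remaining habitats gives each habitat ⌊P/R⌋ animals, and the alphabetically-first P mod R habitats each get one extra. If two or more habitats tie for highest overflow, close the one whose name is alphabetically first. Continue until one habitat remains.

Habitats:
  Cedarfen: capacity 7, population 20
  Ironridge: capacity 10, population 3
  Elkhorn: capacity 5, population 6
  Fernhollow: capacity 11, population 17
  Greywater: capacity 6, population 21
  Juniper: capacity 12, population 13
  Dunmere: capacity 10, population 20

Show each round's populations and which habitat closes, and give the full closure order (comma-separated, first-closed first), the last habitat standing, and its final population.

Round 1: Cedarfen=20 Dunmere=20 Elkhorn=6 Fernhollow=17 Greywater=21 Ironridge=3 Juniper=13 → close Greywater (overflow 15)
  21÷6 = 3 each, +1 to first 3
Round 2: Cedarfen=24 Dunmere=24 Elkhorn=10 Fernhollow=20 Ironridge=6 Juniper=16 → close Cedarfen (overflow 17)
  24÷5 = 4 each, +1 to first 4
Round 3: Dunmere=29 Elkhorn=15 Fernhollow=25 Ironridge=11 Juniper=20 → close Dunmere (overflow 19)
  29÷4 = 7 each, +1 to first 1
Round 4: Elkhorn=23 Fernhollow=32 Ironridge=18 Juniper=27 → close Fernhollow (overflow 21)
  32÷3 = 10 each, +1 to first 2
Round 5: Elkhorn=34 Ironridge=29 Juniper=37 → close Elkhorn (overflow 29)
  34÷2 = 17 each, +1 to first 0
Round 6: Ironridge=46 Juniper=54 → close Juniper (overflow 42)
  54÷1 = 54 each, +1 to first 0

Closure order: Greywater, Cedarfen, Dunmere, Fernhollow, Elkhorn, Juniper
Last habitat: Ironridge with 100 animals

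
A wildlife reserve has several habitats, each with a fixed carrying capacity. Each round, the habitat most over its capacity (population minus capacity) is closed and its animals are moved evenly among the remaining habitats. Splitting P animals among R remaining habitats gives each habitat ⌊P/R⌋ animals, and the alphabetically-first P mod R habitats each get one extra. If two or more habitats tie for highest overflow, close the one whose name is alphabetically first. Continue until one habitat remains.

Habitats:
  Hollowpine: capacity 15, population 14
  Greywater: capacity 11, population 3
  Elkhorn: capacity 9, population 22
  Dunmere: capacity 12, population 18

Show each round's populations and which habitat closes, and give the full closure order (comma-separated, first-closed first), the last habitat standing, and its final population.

Round 1: Dunmere=18 Elkhorn=22 Greywater=3 Hollowpine=14 → close Elkhorn (overflow 13)
  22÷3 = 7 each, +1 to first 1
Round 2: Dunmere=26 Greywater=10 Hollowpine=21 → close Dunmere (overflow 14)
  26÷2 = 13 each, +1 to first 0
Round 3: Greywater=23 Hollowpine=34 → close Hollowpine (overflow 19)
  34÷1 = 34 each, +1 to first 0

Closure order: Elkhorn, Dunmere, Hollowpine
Last habitat: Greywater with 57 animals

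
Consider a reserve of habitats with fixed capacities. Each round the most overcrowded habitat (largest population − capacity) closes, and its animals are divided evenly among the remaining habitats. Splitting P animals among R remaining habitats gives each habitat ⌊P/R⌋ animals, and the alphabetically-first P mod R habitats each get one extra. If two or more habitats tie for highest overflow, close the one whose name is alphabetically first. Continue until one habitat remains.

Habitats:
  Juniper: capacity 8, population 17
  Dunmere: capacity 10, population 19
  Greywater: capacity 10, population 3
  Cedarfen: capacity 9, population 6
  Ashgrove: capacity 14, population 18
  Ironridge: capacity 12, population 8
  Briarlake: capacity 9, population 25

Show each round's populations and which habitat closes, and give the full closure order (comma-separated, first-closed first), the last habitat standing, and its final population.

Closure order: Briarlake, Dunmere, Juniper, Ashgrove, Cedarfen, Greywater
Last habitat: Ironridge with 96 animals

Round 1: Ashgrove=18 Briarlake=25 Cedarfen=6 Dunmere=19 Greywater=3 Ironridge=8 Juniper=17 → close Briarlake (overflow 16)
  25÷6 = 4 each, +1 to first 1
Round 2: Ashgrove=23 Cedarfen=10 Dunmere=23 Greywater=7 Ironridge=12 Juniper=21 → close Dunmere (overflow 13)
  23÷5 = 4 each, +1 to first 3
Round 3: Ashgrove=28 Cedarfen=15 Greywater=12 Ironridge=16 Juniper=25 → close Juniper (overflow 17)
  25÷4 = 6 each, +1 to first 1
Round 4: Ashgrove=35 Cedarfen=21 Greywater=18 Ironridge=22 → close Ashgrove (overflow 21)
  35÷3 = 11 each, +1 to first 2
Round 5: Cedarfen=33 Greywater=30 Ironridge=33 → close Cedarfen (overflow 24)
  33÷2 = 16 each, +1 to first 1
Round 6: Greywater=47 Ironridge=49 → close Greywater (overflow 37)
  47÷1 = 47 each, +1 to first 0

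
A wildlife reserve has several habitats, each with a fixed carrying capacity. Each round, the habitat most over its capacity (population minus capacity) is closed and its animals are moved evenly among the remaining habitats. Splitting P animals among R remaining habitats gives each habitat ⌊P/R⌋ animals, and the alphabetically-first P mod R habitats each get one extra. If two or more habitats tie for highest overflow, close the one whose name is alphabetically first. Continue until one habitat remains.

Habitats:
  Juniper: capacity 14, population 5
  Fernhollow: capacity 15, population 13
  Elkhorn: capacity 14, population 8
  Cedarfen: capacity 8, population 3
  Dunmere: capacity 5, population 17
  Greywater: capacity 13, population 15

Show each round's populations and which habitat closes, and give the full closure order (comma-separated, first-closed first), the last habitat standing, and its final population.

Round 1: Cedarfen=3 Dunmere=17 Elkhorn=8 Fernhollow=13 Greywater=15 Juniper=5 → close Dunmere (overflow 12)
  17÷5 = 3 each, +1 to first 2
Round 2: Cedarfen=7 Elkhorn=12 Fernhollow=16 Greywater=18 Juniper=8 → close Greywater (overflow 5)
  18÷4 = 4 each, +1 to first 2
Round 3: Cedarfen=12 Elkhorn=17 Fernhollow=20 Juniper=12 → close Fernhollow (overflow 5)
  20÷3 = 6 each, +1 to first 2
Round 4: Cedarfen=19 Elkhorn=24 Juniper=18 → close Cedarfen (overflow 11)
  19÷2 = 9 each, +1 to first 1
Round 5: Elkhorn=34 Juniper=27 → close Elkhorn (overflow 20)
  34÷1 = 34 each, +1 to first 0

Closure order: Dunmere, Greywater, Fernhollow, Cedarfen, Elkhorn
Last habitat: Juniper with 61 animals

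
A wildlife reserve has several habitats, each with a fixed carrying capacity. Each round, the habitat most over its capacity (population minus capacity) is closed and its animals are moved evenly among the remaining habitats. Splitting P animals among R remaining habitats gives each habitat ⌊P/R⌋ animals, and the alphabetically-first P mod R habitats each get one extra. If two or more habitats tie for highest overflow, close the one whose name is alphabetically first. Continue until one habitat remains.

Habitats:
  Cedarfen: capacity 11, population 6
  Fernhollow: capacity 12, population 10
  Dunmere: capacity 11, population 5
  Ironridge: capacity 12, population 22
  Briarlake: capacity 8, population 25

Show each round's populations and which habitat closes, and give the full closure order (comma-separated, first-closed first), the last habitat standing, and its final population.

Round 1: Briarlake=25 Cedarfen=6 Dunmere=5 Fernhollow=10 Ironridge=22 → close Briarlake (overflow 17)
  25÷4 = 6 each, +1 to first 1
Round 2: Cedarfen=13 Dunmere=11 Fernhollow=16 Ironridge=28 → close Ironridge (overflow 16)
  28÷3 = 9 each, +1 to first 1
Round 3: Cedarfen=23 Dunmere=20 Fernhollow=25 → close Fernhollow (overflow 13)
  25÷2 = 12 each, +1 to first 1
Round 4: Cedarfen=36 Dunmere=32 → close Cedarfen (overflow 25)
  36÷1 = 36 each, +1 to first 0

Closure order: Briarlake, Ironridge, Fernhollow, Cedarfen
Last habitat: Dunmere with 68 animals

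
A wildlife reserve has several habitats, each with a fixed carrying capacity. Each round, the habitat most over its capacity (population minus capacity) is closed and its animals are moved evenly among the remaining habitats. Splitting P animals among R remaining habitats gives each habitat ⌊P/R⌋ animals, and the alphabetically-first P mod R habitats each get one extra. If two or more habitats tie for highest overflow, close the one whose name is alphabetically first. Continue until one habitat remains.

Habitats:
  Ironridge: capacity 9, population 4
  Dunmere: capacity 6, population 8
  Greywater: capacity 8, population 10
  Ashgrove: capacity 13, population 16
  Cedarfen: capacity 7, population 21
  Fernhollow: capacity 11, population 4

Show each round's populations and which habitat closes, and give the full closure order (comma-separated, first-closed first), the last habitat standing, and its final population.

Closure order: Cedarfen, Ashgrove, Dunmere, Greywater, Ironridge
Last habitat: Fernhollow with 63 animals

Round 1: Ashgrove=16 Cedarfen=21 Dunmere=8 Fernhollow=4 Greywater=10 Ironridge=4 → close Cedarfen (overflow 14)
  21÷5 = 4 each, +1 to first 1
Round 2: Ashgrove=21 Dunmere=12 Fernhollow=8 Greywater=14 Ironridge=8 → close Ashgrove (overflow 8)
  21÷4 = 5 each, +1 to first 1
Round 3: Dunmere=18 Fernhollow=13 Greywater=19 Ironridge=13 → close Dunmere (overflow 12)
  18÷3 = 6 each, +1 to first 0
Round 4: Fernhollow=19 Greywater=25 Ironridge=19 → close Greywater (overflow 17)
  25÷2 = 12 each, +1 to first 1
Round 5: Fernhollow=32 Ironridge=31 → close Ironridge (overflow 22)
  31÷1 = 31 each, +1 to first 0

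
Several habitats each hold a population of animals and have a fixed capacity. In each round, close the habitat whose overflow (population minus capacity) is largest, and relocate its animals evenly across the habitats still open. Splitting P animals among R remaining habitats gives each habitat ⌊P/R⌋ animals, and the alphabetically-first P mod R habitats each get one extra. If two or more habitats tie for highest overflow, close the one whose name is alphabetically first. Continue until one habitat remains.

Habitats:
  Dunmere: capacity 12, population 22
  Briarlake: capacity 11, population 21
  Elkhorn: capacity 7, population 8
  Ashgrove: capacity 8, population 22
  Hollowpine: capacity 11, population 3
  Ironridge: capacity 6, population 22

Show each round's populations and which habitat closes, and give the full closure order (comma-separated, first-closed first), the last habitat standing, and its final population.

Round 1: Ashgrove=22 Briarlake=21 Dunmere=22 Elkhorn=8 Hollowpine=3 Ironridge=22 → close Ironridge (overflow 16)
  22÷5 = 4 each, +1 to first 2
Round 2: Ashgrove=27 Briarlake=26 Dunmere=26 Elkhorn=12 Hollowpine=7 → close Ashgrove (overflow 19)
  27÷4 = 6 each, +1 to first 3
Round 3: Briarlake=33 Dunmere=33 Elkhorn=19 Hollowpine=13 → close Briarlake (overflow 22)
  33÷3 = 11 each, +1 to first 0
Round 4: Dunmere=44 Elkhorn=30 Hollowpine=24 → close Dunmere (overflow 32)
  44÷2 = 22 each, +1 to first 0
Round 5: Elkhorn=52 Hollowpine=46 → close Elkhorn (overflow 45)
  52÷1 = 52 each, +1 to first 0

Closure order: Ironridge, Ashgrove, Briarlake, Dunmere, Elkhorn
Last habitat: Hollowpine with 98 animals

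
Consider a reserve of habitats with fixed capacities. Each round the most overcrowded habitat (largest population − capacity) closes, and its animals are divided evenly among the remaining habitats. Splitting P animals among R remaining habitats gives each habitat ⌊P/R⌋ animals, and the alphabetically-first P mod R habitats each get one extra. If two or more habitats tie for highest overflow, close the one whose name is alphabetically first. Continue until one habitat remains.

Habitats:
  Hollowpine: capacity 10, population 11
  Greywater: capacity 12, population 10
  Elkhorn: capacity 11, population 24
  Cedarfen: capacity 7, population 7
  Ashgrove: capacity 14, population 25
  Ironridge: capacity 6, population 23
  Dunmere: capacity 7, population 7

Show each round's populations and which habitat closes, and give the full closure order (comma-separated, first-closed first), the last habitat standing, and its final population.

Round 1: Ashgrove=25 Cedarfen=7 Dunmere=7 Elkhorn=24 Greywater=10 Hollowpine=11 Ironridge=23 → close Ironridge (overflow 17)
  23÷6 = 3 each, +1 to first 5
Round 2: Ashgrove=29 Cedarfen=11 Dunmere=11 Elkhorn=28 Greywater=14 Hollowpine=14 → close Elkhorn (overflow 17)
  28÷5 = 5 each, +1 to first 3
Round 3: Ashgrove=35 Cedarfen=17 Dunmere=17 Greywater=19 Hollowpine=19 → close Ashgrove (overflow 21)
  35÷4 = 8 each, +1 to first 3
Round 4: Cedarfen=26 Dunmere=26 Greywater=28 Hollowpine=27 → close Cedarfen (overflow 19)
  26÷3 = 8 each, +1 to first 2
Round 5: Dunmere=35 Greywater=37 Hollowpine=35 → close Dunmere (overflow 28)
  35÷2 = 17 each, +1 to first 1
Round 6: Greywater=55 Hollowpine=52 → close Greywater (overflow 43)
  55÷1 = 55 each, +1 to first 0

Closure order: Ironridge, Elkhorn, Ashgrove, Cedarfen, Dunmere, Greywater
Last habitat: Hollowpine with 107 animals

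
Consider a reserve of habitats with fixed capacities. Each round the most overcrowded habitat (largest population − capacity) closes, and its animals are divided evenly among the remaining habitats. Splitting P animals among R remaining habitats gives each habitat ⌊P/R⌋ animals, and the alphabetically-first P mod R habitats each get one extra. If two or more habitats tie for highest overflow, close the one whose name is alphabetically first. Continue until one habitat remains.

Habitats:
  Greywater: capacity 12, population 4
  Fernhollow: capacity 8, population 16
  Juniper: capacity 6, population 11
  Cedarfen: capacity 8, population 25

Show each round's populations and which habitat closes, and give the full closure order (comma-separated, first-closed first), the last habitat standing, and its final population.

Closure order: Cedarfen, Fernhollow, Juniper
Last habitat: Greywater with 56 animals

Round 1: Cedarfen=25 Fernhollow=16 Greywater=4 Juniper=11 → close Cedarfen (overflow 17)
  25÷3 = 8 each, +1 to first 1
Round 2: Fernhollow=25 Greywater=12 Juniper=19 → close Fernhollow (overflow 17)
  25÷2 = 12 each, +1 to first 1
Round 3: Greywater=25 Juniper=31 → close Juniper (overflow 25)
  31÷1 = 31 each, +1 to first 0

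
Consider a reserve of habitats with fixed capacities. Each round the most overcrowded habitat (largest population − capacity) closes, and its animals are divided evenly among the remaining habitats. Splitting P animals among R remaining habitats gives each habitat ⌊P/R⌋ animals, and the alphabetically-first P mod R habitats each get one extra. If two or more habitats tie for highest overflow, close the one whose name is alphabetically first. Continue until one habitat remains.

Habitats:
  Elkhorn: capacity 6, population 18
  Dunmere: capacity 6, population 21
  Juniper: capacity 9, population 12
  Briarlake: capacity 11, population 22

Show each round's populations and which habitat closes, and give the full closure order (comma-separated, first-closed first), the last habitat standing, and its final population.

Round 1: Briarlake=22 Dunmere=21 Elkhorn=18 Juniper=12 → close Dunmere (overflow 15)
  21÷3 = 7 each, +1 to first 0
Round 2: Briarlake=29 Elkhorn=25 Juniper=19 → close Elkhorn (overflow 19)
  25÷2 = 12 each, +1 to first 1
Round 3: Briarlake=42 Juniper=31 → close Briarlake (overflow 31)
  42÷1 = 42 each, +1 to first 0

Closure order: Dunmere, Elkhorn, Briarlake
Last habitat: Juniper with 73 animals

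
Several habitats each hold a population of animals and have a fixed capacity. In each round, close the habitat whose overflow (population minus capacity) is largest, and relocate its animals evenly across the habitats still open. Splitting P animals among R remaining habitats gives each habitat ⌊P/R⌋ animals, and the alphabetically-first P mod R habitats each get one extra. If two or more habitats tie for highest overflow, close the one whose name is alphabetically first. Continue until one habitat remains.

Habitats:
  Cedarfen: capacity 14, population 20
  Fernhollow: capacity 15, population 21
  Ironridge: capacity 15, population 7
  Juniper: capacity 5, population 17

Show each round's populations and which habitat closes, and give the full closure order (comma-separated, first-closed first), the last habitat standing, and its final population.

Round 1: Cedarfen=20 Fernhollow=21 Ironridge=7 Juniper=17 → close Juniper (overflow 12)
  17÷3 = 5 each, +1 to first 2
Round 2: Cedarfen=26 Fernhollow=27 Ironridge=12 → close Cedarfen (overflow 12)
  26÷2 = 13 each, +1 to first 0
Round 3: Fernhollow=40 Ironridge=25 → close Fernhollow (overflow 25)
  40÷1 = 40 each, +1 to first 0

Closure order: Juniper, Cedarfen, Fernhollow
Last habitat: Ironridge with 65 animals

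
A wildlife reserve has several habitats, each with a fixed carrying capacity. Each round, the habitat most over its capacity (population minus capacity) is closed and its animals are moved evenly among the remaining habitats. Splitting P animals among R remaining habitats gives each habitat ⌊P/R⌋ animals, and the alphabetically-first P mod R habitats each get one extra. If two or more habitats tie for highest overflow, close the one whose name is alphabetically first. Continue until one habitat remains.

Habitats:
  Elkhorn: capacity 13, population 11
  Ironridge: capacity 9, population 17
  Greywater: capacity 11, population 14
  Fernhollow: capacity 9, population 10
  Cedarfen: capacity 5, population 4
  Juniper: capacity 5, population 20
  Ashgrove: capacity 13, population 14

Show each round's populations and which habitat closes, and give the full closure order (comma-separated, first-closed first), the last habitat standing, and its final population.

Round 1: Ashgrove=14 Cedarfen=4 Elkhorn=11 Fernhollow=10 Greywater=14 Ironridge=17 Juniper=20 → close Juniper (overflow 15)
  20÷6 = 3 each, +1 to first 2
Round 2: Ashgrove=18 Cedarfen=8 Elkhorn=14 Fernhollow=13 Greywater=17 Ironridge=20 → close Ironridge (overflow 11)
  20÷5 = 4 each, +1 to first 0
Round 3: Ashgrove=22 Cedarfen=12 Elkhorn=18 Fernhollow=17 Greywater=21 → close Greywater (overflow 10)
  21÷4 = 5 each, +1 to first 1
Round 4: Ashgrove=28 Cedarfen=17 Elkhorn=23 Fernhollow=22 → close Ashgrove (overflow 15)
  28÷3 = 9 each, +1 to first 1
Round 5: Cedarfen=27 Elkhorn=32 Fernhollow=31 → close Cedarfen (overflow 22)
  27÷2 = 13 each, +1 to first 1
Round 6: Elkhorn=46 Fernhollow=44 → close Fernhollow (overflow 35)
  44÷1 = 44 each, +1 to first 0

Closure order: Juniper, Ironridge, Greywater, Ashgrove, Cedarfen, Fernhollow
Last habitat: Elkhorn with 90 animals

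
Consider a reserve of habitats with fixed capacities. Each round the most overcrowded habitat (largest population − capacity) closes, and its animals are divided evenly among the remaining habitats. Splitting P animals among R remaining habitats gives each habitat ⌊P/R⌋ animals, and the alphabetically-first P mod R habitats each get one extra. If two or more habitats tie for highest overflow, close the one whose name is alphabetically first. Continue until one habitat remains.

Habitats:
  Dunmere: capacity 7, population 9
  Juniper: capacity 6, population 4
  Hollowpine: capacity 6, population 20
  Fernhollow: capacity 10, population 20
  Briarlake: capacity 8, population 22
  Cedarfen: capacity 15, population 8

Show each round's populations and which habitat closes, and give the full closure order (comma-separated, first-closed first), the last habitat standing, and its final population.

Round 1: Briarlake=22 Cedarfen=8 Dunmere=9 Fernhollow=20 Hollowpine=20 Juniper=4 → close Briarlake (overflow 14)
  22÷5 = 4 each, +1 to first 2
Round 2: Cedarfen=13 Dunmere=14 Fernhollow=24 Hollowpine=24 Juniper=8 → close Hollowpine (overflow 18)
  24÷4 = 6 each, +1 to first 0
Round 3: Cedarfen=19 Dunmere=20 Fernhollow=30 Juniper=14 → close Fernhollow (overflow 20)
  30÷3 = 10 each, +1 to first 0
Round 4: Cedarfen=29 Dunmere=30 Juniper=24 → close Dunmere (overflow 23)
  30÷2 = 15 each, +1 to first 0
Round 5: Cedarfen=44 Juniper=39 → close Juniper (overflow 33)
  39÷1 = 39 each, +1 to first 0

Closure order: Briarlake, Hollowpine, Fernhollow, Dunmere, Juniper
Last habitat: Cedarfen with 83 animals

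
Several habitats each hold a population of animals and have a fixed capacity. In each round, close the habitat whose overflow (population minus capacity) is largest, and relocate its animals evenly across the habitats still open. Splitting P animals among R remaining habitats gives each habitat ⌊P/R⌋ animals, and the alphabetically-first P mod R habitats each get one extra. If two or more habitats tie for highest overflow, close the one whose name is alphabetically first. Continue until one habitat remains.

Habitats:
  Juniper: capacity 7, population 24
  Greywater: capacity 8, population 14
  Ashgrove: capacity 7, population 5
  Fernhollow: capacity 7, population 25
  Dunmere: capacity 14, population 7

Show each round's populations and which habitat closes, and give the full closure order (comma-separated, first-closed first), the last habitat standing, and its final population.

Round 1: Ashgrove=5 Dunmere=7 Fernhollow=25 Greywater=14 Juniper=24 → close Fernhollow (overflow 18)
  25÷4 = 6 each, +1 to first 1
Round 2: Ashgrove=12 Dunmere=13 Greywater=20 Juniper=30 → close Juniper (overflow 23)
  30÷3 = 10 each, +1 to first 0
Round 3: Ashgrove=22 Dunmere=23 Greywater=30 → close Greywater (overflow 22)
  30÷2 = 15 each, +1 to first 0
Round 4: Ashgrove=37 Dunmere=38 → close Ashgrove (overflow 30)
  37÷1 = 37 each, +1 to first 0

Closure order: Fernhollow, Juniper, Greywater, Ashgrove
Last habitat: Dunmere with 75 animals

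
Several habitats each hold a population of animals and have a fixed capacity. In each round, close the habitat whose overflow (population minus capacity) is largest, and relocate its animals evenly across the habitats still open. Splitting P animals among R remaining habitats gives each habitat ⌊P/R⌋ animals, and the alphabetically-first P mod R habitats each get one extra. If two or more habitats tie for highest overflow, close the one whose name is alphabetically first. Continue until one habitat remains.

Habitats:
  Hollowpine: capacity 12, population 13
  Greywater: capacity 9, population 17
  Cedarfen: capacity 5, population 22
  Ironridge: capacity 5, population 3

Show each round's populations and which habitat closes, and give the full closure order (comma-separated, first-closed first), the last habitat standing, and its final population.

Closure order: Cedarfen, Greywater, Hollowpine
Last habitat: Ironridge with 55 animals

Round 1: Cedarfen=22 Greywater=17 Hollowpine=13 Ironridge=3 → close Cedarfen (overflow 17)
  22÷3 = 7 each, +1 to first 1
Round 2: Greywater=25 Hollowpine=20 Ironridge=10 → close Greywater (overflow 16)
  25÷2 = 12 each, +1 to first 1
Round 3: Hollowpine=33 Ironridge=22 → close Hollowpine (overflow 21)
  33÷1 = 33 each, +1 to first 0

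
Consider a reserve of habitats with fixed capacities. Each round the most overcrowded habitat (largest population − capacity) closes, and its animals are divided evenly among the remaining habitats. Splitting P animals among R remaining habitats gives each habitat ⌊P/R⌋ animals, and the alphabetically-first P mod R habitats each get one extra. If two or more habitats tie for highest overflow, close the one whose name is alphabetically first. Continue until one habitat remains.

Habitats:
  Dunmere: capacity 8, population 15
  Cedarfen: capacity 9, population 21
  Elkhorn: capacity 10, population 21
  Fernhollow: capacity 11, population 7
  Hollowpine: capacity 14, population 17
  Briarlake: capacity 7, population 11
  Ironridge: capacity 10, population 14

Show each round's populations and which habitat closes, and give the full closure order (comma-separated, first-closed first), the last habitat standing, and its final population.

Round 1: Briarlake=11 Cedarfen=21 Dunmere=15 Elkhorn=21 Fernhollow=7 Hollowpine=17 Ironridge=14 → close Cedarfen (overflow 12)
  21÷6 = 3 each, +1 to first 3
Round 2: Briarlake=15 Dunmere=19 Elkhorn=25 Fernhollow=10 Hollowpine=20 Ironridge=17 → close Elkhorn (overflow 15)
  25÷5 = 5 each, +1 to first 0
Round 3: Briarlake=20 Dunmere=24 Fernhollow=15 Hollowpine=25 Ironridge=22 → close Dunmere (overflow 16)
  24÷4 = 6 each, +1 to first 0
Round 4: Briarlake=26 Fernhollow=21 Hollowpine=31 Ironridge=28 → close Briarlake (overflow 19)
  26÷3 = 8 each, +1 to first 2
Round 5: Fernhollow=30 Hollowpine=40 Ironridge=36 → close Hollowpine (overflow 26)
  40÷2 = 20 each, +1 to first 0
Round 6: Fernhollow=50 Ironridge=56 → close Ironridge (overflow 46)
  56÷1 = 56 each, +1 to first 0

Closure order: Cedarfen, Elkhorn, Dunmere, Briarlake, Hollowpine, Ironridge
Last habitat: Fernhollow with 106 animals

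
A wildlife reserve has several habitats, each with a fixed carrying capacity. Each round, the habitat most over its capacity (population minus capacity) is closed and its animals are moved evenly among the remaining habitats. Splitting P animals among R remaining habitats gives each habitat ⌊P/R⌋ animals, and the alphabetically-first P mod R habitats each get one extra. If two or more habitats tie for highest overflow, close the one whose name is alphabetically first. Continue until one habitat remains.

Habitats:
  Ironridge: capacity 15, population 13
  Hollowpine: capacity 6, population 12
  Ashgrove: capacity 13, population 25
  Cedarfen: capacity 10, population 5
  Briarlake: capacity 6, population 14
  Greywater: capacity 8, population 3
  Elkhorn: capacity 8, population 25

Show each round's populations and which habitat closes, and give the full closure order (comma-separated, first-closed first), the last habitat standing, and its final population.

Round 1: Ashgrove=25 Briarlake=14 Cedarfen=5 Elkhorn=25 Greywater=3 Hollowpine=12 Ironridge=13 → close Elkhorn (overflow 17)
  25÷6 = 4 each, +1 to first 1
Round 2: Ashgrove=30 Briarlake=18 Cedarfen=9 Greywater=7 Hollowpine=16 Ironridge=17 → close Ashgrove (overflow 17)
  30÷5 = 6 each, +1 to first 0
Round 3: Briarlake=24 Cedarfen=15 Greywater=13 Hollowpine=22 Ironridge=23 → close Briarlake (overflow 18)
  24÷4 = 6 each, +1 to first 0
Round 4: Cedarfen=21 Greywater=19 Hollowpine=28 Ironridge=29 → close Hollowpine (overflow 22)
  28÷3 = 9 each, +1 to first 1
Round 5: Cedarfen=31 Greywater=28 Ironridge=38 → close Ironridge (overflow 23)
  38÷2 = 19 each, +1 to first 0
Round 6: Cedarfen=50 Greywater=47 → close Cedarfen (overflow 40)
  50÷1 = 50 each, +1 to first 0

Closure order: Elkhorn, Ashgrove, Briarlake, Hollowpine, Ironridge, Cedarfen
Last habitat: Greywater with 97 animals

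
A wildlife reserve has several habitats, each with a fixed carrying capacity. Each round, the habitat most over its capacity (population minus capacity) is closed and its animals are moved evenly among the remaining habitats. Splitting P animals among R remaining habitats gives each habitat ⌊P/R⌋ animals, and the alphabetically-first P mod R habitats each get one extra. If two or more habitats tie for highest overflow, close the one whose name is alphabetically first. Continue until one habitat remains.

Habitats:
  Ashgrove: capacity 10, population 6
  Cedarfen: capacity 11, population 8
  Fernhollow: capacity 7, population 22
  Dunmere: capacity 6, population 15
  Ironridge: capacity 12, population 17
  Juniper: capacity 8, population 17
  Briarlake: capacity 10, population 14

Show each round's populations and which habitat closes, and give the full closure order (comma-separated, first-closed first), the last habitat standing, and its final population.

Closure order: Fernhollow, Dunmere, Juniper, Briarlake, Ironridge, Ashgrove
Last habitat: Cedarfen with 99 animals

Round 1: Ashgrove=6 Briarlake=14 Cedarfen=8 Dunmere=15 Fernhollow=22 Ironridge=17 Juniper=17 → close Fernhollow (overflow 15)
  22÷6 = 3 each, +1 to first 4
Round 2: Ashgrove=10 Briarlake=18 Cedarfen=12 Dunmere=19 Ironridge=20 Juniper=20 → close Dunmere (overflow 13)
  19÷5 = 3 each, +1 to first 4
Round 3: Ashgrove=14 Briarlake=22 Cedarfen=16 Ironridge=24 Juniper=23 → close Juniper (overflow 15)
  23÷4 = 5 each, +1 to first 3
Round 4: Ashgrove=20 Briarlake=28 Cedarfen=22 Ironridge=29 → close Briarlake (overflow 18)
  28÷3 = 9 each, +1 to first 1
Round 5: Ashgrove=30 Cedarfen=31 Ironridge=38 → close Ironridge (overflow 26)
  38÷2 = 19 each, +1 to first 0
Round 6: Ashgrove=49 Cedarfen=50 → close Ashgrove (overflow 39)
  49÷1 = 49 each, +1 to first 0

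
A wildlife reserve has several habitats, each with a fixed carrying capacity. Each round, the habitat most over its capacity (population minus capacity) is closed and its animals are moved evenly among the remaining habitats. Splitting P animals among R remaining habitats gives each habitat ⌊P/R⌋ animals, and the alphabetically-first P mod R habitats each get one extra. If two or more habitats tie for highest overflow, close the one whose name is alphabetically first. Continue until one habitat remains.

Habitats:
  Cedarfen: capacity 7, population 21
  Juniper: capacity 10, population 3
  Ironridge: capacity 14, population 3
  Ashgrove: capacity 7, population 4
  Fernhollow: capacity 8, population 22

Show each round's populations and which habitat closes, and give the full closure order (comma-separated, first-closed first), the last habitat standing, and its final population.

Round 1: Ashgrove=4 Cedarfen=21 Fernhollow=22 Ironridge=3 Juniper=3 → close Cedarfen (overflow 14)
  21÷4 = 5 each, +1 to first 1
Round 2: Ashgrove=10 Fernhollow=27 Ironridge=8 Juniper=8 → close Fernhollow (overflow 19)
  27÷3 = 9 each, +1 to first 0
Round 3: Ashgrove=19 Ironridge=17 Juniper=17 → close Ashgrove (overflow 12)
  19÷2 = 9 each, +1 to first 1
Round 4: Ironridge=27 Juniper=26 → close Juniper (overflow 16)
  26÷1 = 26 each, +1 to first 0

Closure order: Cedarfen, Fernhollow, Ashgrove, Juniper
Last habitat: Ironridge with 53 animals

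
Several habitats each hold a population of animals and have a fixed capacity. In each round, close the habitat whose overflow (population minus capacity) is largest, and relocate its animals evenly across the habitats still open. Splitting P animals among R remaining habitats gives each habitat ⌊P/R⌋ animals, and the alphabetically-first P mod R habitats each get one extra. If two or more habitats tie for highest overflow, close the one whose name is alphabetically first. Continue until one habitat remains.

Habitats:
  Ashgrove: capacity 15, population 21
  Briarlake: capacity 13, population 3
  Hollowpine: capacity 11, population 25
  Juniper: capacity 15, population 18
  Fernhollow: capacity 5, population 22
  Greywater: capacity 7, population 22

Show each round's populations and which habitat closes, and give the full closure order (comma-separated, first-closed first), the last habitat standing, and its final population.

Closure order: Fernhollow, Greywater, Hollowpine, Ashgrove, Juniper
Last habitat: Briarlake with 111 animals

Round 1: Ashgrove=21 Briarlake=3 Fernhollow=22 Greywater=22 Hollowpine=25 Juniper=18 → close Fernhollow (overflow 17)
  22÷5 = 4 each, +1 to first 2
Round 2: Ashgrove=26 Briarlake=8 Greywater=26 Hollowpine=29 Juniper=22 → close Greywater (overflow 19)
  26÷4 = 6 each, +1 to first 2
Round 3: Ashgrove=33 Briarlake=15 Hollowpine=35 Juniper=28 → close Hollowpine (overflow 24)
  35÷3 = 11 each, +1 to first 2
Round 4: Ashgrove=45 Briarlake=27 Juniper=39 → close Ashgrove (overflow 30)
  45÷2 = 22 each, +1 to first 1
Round 5: Briarlake=50 Juniper=61 → close Juniper (overflow 46)
  61÷1 = 61 each, +1 to first 0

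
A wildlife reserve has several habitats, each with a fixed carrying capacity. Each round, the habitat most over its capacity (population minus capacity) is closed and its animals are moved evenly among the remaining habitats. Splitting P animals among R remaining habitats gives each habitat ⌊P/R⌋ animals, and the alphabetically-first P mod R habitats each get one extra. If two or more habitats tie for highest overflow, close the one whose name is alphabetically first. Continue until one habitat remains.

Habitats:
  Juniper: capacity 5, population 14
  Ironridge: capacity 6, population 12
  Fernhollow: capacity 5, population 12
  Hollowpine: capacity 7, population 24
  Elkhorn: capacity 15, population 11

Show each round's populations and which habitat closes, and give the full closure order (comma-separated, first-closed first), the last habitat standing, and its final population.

Round 1: Elkhorn=11 Fernhollow=12 Hollowpine=24 Ironridge=12 Juniper=14 → close Hollowpine (overflow 17)
  24÷4 = 6 each, +1 to first 0
Round 2: Elkhorn=17 Fernhollow=18 Ironridge=18 Juniper=20 → close Juniper (overflow 15)
  20÷3 = 6 each, +1 to first 2
Round 3: Elkhorn=24 Fernhollow=25 Ironridge=24 → close Fernhollow (overflow 20)
  25÷2 = 12 each, +1 to first 1
Round 4: Elkhorn=37 Ironridge=36 → close Ironridge (overflow 30)
  36÷1 = 36 each, +1 to first 0

Closure order: Hollowpine, Juniper, Fernhollow, Ironridge
Last habitat: Elkhorn with 73 animals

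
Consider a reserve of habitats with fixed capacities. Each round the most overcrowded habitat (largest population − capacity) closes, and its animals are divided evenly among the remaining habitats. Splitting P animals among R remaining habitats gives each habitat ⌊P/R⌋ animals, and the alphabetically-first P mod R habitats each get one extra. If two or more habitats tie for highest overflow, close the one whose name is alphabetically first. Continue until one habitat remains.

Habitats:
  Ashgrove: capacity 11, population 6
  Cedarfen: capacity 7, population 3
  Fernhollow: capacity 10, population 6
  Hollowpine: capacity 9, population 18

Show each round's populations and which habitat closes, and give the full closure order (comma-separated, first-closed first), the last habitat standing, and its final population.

Closure order: Hollowpine, Cedarfen, Ashgrove
Last habitat: Fernhollow with 33 animals

Round 1: Ashgrove=6 Cedarfen=3 Fernhollow=6 Hollowpine=18 → close Hollowpine (overflow 9)
  18÷3 = 6 each, +1 to first 0
Round 2: Ashgrove=12 Cedarfen=9 Fernhollow=12 → close Cedarfen (overflow 2)
  9÷2 = 4 each, +1 to first 1
Round 3: Ashgrove=17 Fernhollow=16 → close Ashgrove (overflow 6)
  17÷1 = 17 each, +1 to first 0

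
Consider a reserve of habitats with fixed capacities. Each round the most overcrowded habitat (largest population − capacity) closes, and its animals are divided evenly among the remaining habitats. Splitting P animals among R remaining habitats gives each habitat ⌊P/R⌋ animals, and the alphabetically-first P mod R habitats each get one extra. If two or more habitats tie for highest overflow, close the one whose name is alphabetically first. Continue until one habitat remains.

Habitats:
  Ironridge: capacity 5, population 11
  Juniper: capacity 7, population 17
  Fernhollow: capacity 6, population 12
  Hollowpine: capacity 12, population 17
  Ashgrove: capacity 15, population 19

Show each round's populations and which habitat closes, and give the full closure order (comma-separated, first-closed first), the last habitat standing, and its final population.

Closure order: Juniper, Fernhollow, Ashgrove, Ironridge
Last habitat: Hollowpine with 76 animals

Round 1: Ashgrove=19 Fernhollow=12 Hollowpine=17 Ironridge=11 Juniper=17 → close Juniper (overflow 10)
  17÷4 = 4 each, +1 to first 1
Round 2: Ashgrove=24 Fernhollow=16 Hollowpine=21 Ironridge=15 → close Fernhollow (overflow 10)
  16÷3 = 5 each, +1 to first 1
Round 3: Ashgrove=30 Hollowpine=26 Ironridge=20 → close Ashgrove (overflow 15)
  30÷2 = 15 each, +1 to first 0
Round 4: Hollowpine=41 Ironridge=35 → close Ironridge (overflow 30)
  35÷1 = 35 each, +1 to first 0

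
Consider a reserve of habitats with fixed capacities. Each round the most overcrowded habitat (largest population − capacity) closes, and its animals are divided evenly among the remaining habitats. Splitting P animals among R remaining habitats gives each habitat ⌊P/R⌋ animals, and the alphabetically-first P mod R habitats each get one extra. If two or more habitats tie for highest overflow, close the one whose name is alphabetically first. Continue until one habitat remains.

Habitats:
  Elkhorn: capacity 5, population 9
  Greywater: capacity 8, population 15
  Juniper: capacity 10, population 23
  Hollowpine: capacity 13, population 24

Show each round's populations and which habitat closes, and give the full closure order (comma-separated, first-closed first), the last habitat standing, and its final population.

Closure order: Juniper, Hollowpine, Greywater
Last habitat: Elkhorn with 71 animals

Round 1: Elkhorn=9 Greywater=15 Hollowpine=24 Juniper=23 → close Juniper (overflow 13)
  23÷3 = 7 each, +1 to first 2
Round 2: Elkhorn=17 Greywater=23 Hollowpine=31 → close Hollowpine (overflow 18)
  31÷2 = 15 each, +1 to first 1
Round 3: Elkhorn=33 Greywater=38 → close Greywater (overflow 30)
  38÷1 = 38 each, +1 to first 0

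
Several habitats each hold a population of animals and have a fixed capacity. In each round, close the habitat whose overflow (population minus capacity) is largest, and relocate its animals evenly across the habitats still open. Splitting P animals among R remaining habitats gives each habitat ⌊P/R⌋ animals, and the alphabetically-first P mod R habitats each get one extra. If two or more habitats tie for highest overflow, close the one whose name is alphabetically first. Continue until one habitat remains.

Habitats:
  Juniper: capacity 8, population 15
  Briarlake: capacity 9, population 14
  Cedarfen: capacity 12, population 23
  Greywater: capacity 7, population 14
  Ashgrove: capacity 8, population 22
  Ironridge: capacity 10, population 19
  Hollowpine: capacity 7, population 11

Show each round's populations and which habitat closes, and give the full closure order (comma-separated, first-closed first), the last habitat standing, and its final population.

Round 1: Ashgrove=22 Briarlake=14 Cedarfen=23 Greywater=14 Hollowpine=11 Ironridge=19 Juniper=15 → close Ashgrove (overflow 14)
  22÷6 = 3 each, +1 to first 4
Round 2: Briarlake=18 Cedarfen=27 Greywater=18 Hollowpine=15 Ironridge=22 Juniper=18 → close Cedarfen (overflow 15)
  27÷5 = 5 each, +1 to first 2
Round 3: Briarlake=24 Greywater=24 Hollowpine=20 Ironridge=27 Juniper=23 → close Greywater (overflow 17)
  24÷4 = 6 each, +1 to first 0
Round 4: Briarlake=30 Hollowpine=26 Ironridge=33 Juniper=29 → close Ironridge (overflow 23)
  33÷3 = 11 each, +1 to first 0
Round 5: Briarlake=41 Hollowpine=37 Juniper=40 → close Briarlake (overflow 32)
  41÷2 = 20 each, +1 to first 1
Round 6: Hollowpine=58 Juniper=60 → close Juniper (overflow 52)
  60÷1 = 60 each, +1 to first 0

Closure order: Ashgrove, Cedarfen, Greywater, Ironridge, Briarlake, Juniper
Last habitat: Hollowpine with 118 animals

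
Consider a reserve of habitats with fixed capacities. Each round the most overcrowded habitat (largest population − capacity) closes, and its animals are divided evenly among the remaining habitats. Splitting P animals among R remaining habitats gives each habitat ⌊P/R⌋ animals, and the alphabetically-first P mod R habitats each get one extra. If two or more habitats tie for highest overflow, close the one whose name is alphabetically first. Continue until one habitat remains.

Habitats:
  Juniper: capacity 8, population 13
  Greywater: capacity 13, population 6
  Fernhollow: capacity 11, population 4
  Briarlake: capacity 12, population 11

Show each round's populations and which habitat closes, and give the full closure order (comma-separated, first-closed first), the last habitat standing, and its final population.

Round 1: Briarlake=11 Fernhollow=4 Greywater=6 Juniper=13 → close Juniper (overflow 5)
  13÷3 = 4 each, +1 to first 1
Round 2: Briarlake=16 Fernhollow=8 Greywater=10 → close Briarlake (overflow 4)
  16÷2 = 8 each, +1 to first 0
Round 3: Fernhollow=16 Greywater=18 → close Fernhollow (overflow 5)
  16÷1 = 16 each, +1 to first 0

Closure order: Juniper, Briarlake, Fernhollow
Last habitat: Greywater with 34 animals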